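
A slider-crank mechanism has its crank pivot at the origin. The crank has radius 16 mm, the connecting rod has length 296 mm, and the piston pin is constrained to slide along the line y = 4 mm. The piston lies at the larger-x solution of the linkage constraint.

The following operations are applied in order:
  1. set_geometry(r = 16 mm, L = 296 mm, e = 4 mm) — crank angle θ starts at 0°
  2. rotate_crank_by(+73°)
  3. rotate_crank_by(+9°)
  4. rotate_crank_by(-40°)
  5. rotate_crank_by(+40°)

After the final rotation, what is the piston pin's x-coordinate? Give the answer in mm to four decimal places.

297.9897

set_geometry: r = 16 mm, L = 296 mm, e = 4 mm; θ ← 0°
rotate_crank_by(+73°): θ ← 0° +73° = 73°
rotate_crank_by(+9°): θ ← 73° +9° = 82°
rotate_crank_by(-40°): θ ← 82° -40° = 42°
rotate_crank_by(+40°): θ ← 42° +40° = 82°
crank pin P = (r cos θ, r sin θ) = (2.226770, 15.844289)
h = r sin θ − e = 15.844289 − 4 = 11.844289
x = r cos θ + √(L² − h²) = 2.226770 + √(87616.0 − 140.2872) = 2.226770 + 295.762933 = 297.989703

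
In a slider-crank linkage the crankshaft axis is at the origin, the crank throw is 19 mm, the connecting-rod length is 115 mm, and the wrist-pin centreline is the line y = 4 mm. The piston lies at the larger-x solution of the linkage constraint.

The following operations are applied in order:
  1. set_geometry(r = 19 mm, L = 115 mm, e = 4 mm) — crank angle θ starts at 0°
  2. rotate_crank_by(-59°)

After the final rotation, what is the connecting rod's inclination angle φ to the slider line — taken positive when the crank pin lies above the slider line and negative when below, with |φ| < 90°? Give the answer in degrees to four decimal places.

set_geometry: r = 19 mm, L = 115 mm, e = 4 mm; θ ← 0°
rotate_crank_by(-59°): θ ← 0° -59° = -59°
crank pin P = (r cos θ, r sin θ) = (9.785723, -16.286179)
h = r sin θ − e = -16.286179 − 4 = -20.286179
sin φ = h / L = -20.286179 / 115 = -0.17640155
φ = arcsin(-0.17640155) = -10.160230°

-10.1602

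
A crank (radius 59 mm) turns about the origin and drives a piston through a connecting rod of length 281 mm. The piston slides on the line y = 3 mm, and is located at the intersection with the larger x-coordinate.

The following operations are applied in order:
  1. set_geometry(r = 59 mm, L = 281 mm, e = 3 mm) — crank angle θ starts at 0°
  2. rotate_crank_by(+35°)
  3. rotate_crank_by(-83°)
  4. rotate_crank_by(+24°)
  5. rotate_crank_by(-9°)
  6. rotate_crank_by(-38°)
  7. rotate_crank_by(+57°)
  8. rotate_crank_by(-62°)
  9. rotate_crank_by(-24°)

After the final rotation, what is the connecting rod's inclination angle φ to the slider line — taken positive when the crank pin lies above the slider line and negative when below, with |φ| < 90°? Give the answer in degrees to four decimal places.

-12.5593

set_geometry: r = 59 mm, L = 281 mm, e = 3 mm; θ ← 0°
rotate_crank_by(+35°): θ ← 0° +35° = 35°
rotate_crank_by(-83°): θ ← 35° -83° = -48°
rotate_crank_by(+24°): θ ← -48° +24° = -24°
rotate_crank_by(-9°): θ ← -24° -9° = -33°
rotate_crank_by(-38°): θ ← -33° -38° = -71°
rotate_crank_by(+57°): θ ← -71° +57° = -14°
rotate_crank_by(-62°): θ ← -14° -62° = -76°
rotate_crank_by(-24°): θ ← -76° -24° = -100°
crank pin P = (r cos θ, r sin θ) = (-10.245242, -58.103657)
h = r sin θ − e = -58.103657 − 3 = -61.103657
sin φ = h / L = -61.103657 / 281 = -0.21745074
φ = arcsin(-0.21745074) = -12.559347°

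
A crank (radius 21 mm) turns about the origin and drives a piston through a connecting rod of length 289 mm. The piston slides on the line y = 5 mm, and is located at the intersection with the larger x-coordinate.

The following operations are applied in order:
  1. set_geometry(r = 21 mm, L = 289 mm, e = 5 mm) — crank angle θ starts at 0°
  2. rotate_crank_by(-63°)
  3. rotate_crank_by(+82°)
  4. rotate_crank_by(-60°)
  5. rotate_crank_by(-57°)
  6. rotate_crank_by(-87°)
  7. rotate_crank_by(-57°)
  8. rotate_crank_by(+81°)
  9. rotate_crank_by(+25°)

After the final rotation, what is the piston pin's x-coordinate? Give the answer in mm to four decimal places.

set_geometry: r = 21 mm, L = 289 mm, e = 5 mm; θ ← 0°
rotate_crank_by(-63°): θ ← 0° -63° = -63°
rotate_crank_by(+82°): θ ← -63° +82° = 19°
rotate_crank_by(-60°): θ ← 19° -60° = -41°
rotate_crank_by(-57°): θ ← -41° -57° = -98°
rotate_crank_by(-87°): θ ← -98° -87° = -185°
rotate_crank_by(-57°): θ ← -185° -57° = -242°
rotate_crank_by(+81°): θ ← -242° +81° = -161°
rotate_crank_by(+25°): θ ← -161° +25° = -136°
crank pin P = (r cos θ, r sin θ) = (-15.106136, -14.587826)
h = r sin θ − e = -14.587826 − 5 = -19.587826
x = r cos θ + √(L² − h²) = -15.106136 + √(83521.0 − 383.6829) = -15.106136 + 288.335425 = 273.229289

273.2293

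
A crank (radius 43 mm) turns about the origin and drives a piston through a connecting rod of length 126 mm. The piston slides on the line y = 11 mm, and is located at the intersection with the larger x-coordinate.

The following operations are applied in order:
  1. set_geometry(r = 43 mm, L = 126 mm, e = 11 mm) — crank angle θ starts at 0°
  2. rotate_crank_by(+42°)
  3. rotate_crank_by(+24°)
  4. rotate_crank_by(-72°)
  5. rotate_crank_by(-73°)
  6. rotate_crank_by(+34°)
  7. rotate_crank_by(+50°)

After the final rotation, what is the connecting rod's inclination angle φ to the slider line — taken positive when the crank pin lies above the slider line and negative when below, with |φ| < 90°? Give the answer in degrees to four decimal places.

-3.2997

set_geometry: r = 43 mm, L = 126 mm, e = 11 mm; θ ← 0°
rotate_crank_by(+42°): θ ← 0° +42° = 42°
rotate_crank_by(+24°): θ ← 42° +24° = 66°
rotate_crank_by(-72°): θ ← 66° -72° = -6°
rotate_crank_by(-73°): θ ← -6° -73° = -79°
rotate_crank_by(+34°): θ ← -79° +34° = -45°
rotate_crank_by(+50°): θ ← -45° +50° = 5°
crank pin P = (r cos θ, r sin θ) = (42.836372, 3.747697)
h = r sin θ − e = 3.747697 − 11 = -7.252303
sin φ = h / L = -7.252303 / 126 = -0.05755796
φ = arcsin(-0.05755796) = -3.299652°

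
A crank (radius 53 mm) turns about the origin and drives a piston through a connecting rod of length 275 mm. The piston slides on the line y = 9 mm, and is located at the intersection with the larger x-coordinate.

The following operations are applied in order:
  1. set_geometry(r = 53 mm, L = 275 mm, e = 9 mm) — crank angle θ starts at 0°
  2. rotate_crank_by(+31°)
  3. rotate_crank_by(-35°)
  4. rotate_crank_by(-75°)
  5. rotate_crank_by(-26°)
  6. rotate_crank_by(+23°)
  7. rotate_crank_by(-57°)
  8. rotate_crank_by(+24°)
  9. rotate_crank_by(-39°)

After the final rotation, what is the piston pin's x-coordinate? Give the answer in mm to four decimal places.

225.4683

set_geometry: r = 53 mm, L = 275 mm, e = 9 mm; θ ← 0°
rotate_crank_by(+31°): θ ← 0° +31° = 31°
rotate_crank_by(-35°): θ ← 31° -35° = -4°
rotate_crank_by(-75°): θ ← -4° -75° = -79°
rotate_crank_by(-26°): θ ← -79° -26° = -105°
rotate_crank_by(+23°): θ ← -105° +23° = -82°
rotate_crank_by(-57°): θ ← -82° -57° = -139°
rotate_crank_by(+24°): θ ← -139° +24° = -115°
rotate_crank_by(-39°): θ ← -115° -39° = -154°
crank pin P = (r cos θ, r sin θ) = (-47.636084, -23.233671)
h = r sin θ − e = -23.233671 − 9 = -32.233671
x = r cos θ + √(L² − h²) = -47.636084 + √(75625.0 − 1039.0095) = -47.636084 + 273.104358 = 225.468274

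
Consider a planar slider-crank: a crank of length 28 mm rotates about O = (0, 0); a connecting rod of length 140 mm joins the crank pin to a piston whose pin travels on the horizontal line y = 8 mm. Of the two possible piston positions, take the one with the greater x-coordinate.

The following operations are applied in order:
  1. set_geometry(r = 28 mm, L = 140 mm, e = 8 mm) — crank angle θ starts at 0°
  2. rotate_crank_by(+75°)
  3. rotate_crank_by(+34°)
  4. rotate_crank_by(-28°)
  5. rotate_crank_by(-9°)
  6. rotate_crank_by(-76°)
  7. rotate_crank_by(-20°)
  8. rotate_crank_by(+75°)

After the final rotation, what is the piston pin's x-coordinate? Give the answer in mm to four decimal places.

156.9431

set_geometry: r = 28 mm, L = 140 mm, e = 8 mm; θ ← 0°
rotate_crank_by(+75°): θ ← 0° +75° = 75°
rotate_crank_by(+34°): θ ← 75° +34° = 109°
rotate_crank_by(-28°): θ ← 109° -28° = 81°
rotate_crank_by(-9°): θ ← 81° -9° = 72°
rotate_crank_by(-76°): θ ← 72° -76° = -4°
rotate_crank_by(-20°): θ ← -4° -20° = -24°
rotate_crank_by(+75°): θ ← -24° +75° = 51°
crank pin P = (r cos θ, r sin θ) = (17.620971, 21.760087)
h = r sin θ − e = 21.760087 − 8 = 13.760087
x = r cos θ + √(L² − h²) = 17.620971 + √(19600.0 − 189.3400) = 17.620971 + 139.322145 = 156.943116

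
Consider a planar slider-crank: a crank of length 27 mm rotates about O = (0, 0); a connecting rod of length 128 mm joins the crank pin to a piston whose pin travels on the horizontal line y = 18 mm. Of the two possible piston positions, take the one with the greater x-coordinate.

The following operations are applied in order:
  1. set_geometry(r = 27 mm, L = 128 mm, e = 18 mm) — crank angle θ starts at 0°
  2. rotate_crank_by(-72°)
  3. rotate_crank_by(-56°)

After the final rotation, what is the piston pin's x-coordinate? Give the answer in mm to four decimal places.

105.2023

set_geometry: r = 27 mm, L = 128 mm, e = 18 mm; θ ← 0°
rotate_crank_by(-72°): θ ← 0° -72° = -72°
rotate_crank_by(-56°): θ ← -72° -56° = -128°
crank pin P = (r cos θ, r sin θ) = (-16.622860, -21.276290)
h = r sin θ − e = -21.276290 − 18 = -39.276290
x = r cos θ + √(L² − h²) = -16.622860 + √(16384.0 − 1542.6270) = -16.622860 + 121.825174 = 105.202314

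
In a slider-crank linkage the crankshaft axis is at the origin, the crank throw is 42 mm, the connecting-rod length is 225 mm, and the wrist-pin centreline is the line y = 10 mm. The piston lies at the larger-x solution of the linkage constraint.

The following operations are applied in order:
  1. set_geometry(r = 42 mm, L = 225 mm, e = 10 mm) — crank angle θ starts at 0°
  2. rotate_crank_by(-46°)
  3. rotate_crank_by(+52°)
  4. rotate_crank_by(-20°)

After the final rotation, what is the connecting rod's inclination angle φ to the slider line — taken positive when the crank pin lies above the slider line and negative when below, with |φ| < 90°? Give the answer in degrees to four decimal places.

set_geometry: r = 42 mm, L = 225 mm, e = 10 mm; θ ← 0°
rotate_crank_by(-46°): θ ← 0° -46° = -46°
rotate_crank_by(+52°): θ ← -46° +52° = 6°
rotate_crank_by(-20°): θ ← 6° -20° = -14°
crank pin P = (r cos θ, r sin θ) = (40.752421, -10.160720)
h = r sin θ − e = -10.160720 − 10 = -20.160720
sin φ = h / L = -20.160720 / 225 = -0.08960320
φ = arcsin(-0.08960320) = -5.140780°

-5.1408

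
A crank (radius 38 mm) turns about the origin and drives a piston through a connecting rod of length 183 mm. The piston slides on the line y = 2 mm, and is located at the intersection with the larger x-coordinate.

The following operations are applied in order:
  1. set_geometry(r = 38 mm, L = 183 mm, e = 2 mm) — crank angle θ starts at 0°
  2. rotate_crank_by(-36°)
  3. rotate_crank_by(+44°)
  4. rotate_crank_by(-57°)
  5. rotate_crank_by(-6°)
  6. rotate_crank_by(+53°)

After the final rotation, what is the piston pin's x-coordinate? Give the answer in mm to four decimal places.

set_geometry: r = 38 mm, L = 183 mm, e = 2 mm; θ ← 0°
rotate_crank_by(-36°): θ ← 0° -36° = -36°
rotate_crank_by(+44°): θ ← -36° +44° = 8°
rotate_crank_by(-57°): θ ← 8° -57° = -49°
rotate_crank_by(-6°): θ ← -49° -6° = -55°
rotate_crank_by(+53°): θ ← -55° +53° = -2°
crank pin P = (r cos θ, r sin θ) = (37.976851, -1.326181)
h = r sin θ − e = -1.326181 − 2 = -3.326181
x = r cos θ + √(L² − h²) = 37.976851 + √(33489.0 − 11.0635) = 37.976851 + 182.969769 = 220.946621

220.9466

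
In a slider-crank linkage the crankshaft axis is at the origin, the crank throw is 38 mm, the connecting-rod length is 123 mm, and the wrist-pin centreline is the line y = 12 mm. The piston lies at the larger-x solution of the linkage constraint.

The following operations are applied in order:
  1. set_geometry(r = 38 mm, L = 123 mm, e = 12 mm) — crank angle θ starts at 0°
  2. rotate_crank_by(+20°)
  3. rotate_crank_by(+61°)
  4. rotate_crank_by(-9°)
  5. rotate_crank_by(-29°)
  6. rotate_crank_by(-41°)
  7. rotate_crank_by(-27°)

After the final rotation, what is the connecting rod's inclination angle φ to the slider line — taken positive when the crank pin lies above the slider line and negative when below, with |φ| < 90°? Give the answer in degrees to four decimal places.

-13.1868

set_geometry: r = 38 mm, L = 123 mm, e = 12 mm; θ ← 0°
rotate_crank_by(+20°): θ ← 0° +20° = 20°
rotate_crank_by(+61°): θ ← 20° +61° = 81°
rotate_crank_by(-9°): θ ← 81° -9° = 72°
rotate_crank_by(-29°): θ ← 72° -29° = 43°
rotate_crank_by(-41°): θ ← 43° -41° = 2°
rotate_crank_by(-27°): θ ← 2° -27° = -25°
crank pin P = (r cos θ, r sin θ) = (34.439696, -16.059494)
h = r sin θ − e = -16.059494 − 12 = -28.059494
sin φ = h / L = -28.059494 / 123 = -0.22812597
φ = arcsin(-0.22812597) = -13.186765°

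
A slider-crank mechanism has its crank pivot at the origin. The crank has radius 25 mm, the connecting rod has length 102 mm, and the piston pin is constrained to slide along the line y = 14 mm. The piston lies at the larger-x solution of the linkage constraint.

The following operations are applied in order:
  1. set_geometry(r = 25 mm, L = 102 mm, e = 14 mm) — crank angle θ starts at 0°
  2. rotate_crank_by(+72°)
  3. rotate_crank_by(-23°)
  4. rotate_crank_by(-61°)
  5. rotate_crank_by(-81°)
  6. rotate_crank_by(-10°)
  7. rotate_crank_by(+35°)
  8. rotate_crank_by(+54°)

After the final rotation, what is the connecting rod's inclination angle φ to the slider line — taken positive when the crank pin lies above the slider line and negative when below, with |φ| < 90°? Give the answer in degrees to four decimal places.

set_geometry: r = 25 mm, L = 102 mm, e = 14 mm; θ ← 0°
rotate_crank_by(+72°): θ ← 0° +72° = 72°
rotate_crank_by(-23°): θ ← 72° -23° = 49°
rotate_crank_by(-61°): θ ← 49° -61° = -12°
rotate_crank_by(-81°): θ ← -12° -81° = -93°
rotate_crank_by(-10°): θ ← -93° -10° = -103°
rotate_crank_by(+35°): θ ← -103° +35° = -68°
rotate_crank_by(+54°): θ ← -68° +54° = -14°
crank pin P = (r cos θ, r sin θ) = (24.257393, -6.048047)
h = r sin θ − e = -6.048047 − 14 = -20.048047
sin φ = h / L = -20.048047 / 102 = -0.19654948
φ = arcsin(-0.19654948) = -11.335254°

-11.3353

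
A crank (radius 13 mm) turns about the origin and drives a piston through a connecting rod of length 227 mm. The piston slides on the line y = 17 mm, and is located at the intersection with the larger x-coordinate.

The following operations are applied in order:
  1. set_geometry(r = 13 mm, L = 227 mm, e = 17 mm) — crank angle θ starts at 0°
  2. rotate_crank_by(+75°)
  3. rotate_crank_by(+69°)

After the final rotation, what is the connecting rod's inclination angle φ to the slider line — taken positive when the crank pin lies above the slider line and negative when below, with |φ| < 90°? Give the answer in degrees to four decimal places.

-2.3629

set_geometry: r = 13 mm, L = 227 mm, e = 17 mm; θ ← 0°
rotate_crank_by(+75°): θ ← 0° +75° = 75°
rotate_crank_by(+69°): θ ← 75° +69° = 144°
crank pin P = (r cos θ, r sin θ) = (-10.517221, 7.641208)
h = r sin θ − e = 7.641208 − 17 = -9.358792
sin φ = h / L = -9.358792 / 227 = -0.04122816
φ = arcsin(-0.04122816) = -2.362869°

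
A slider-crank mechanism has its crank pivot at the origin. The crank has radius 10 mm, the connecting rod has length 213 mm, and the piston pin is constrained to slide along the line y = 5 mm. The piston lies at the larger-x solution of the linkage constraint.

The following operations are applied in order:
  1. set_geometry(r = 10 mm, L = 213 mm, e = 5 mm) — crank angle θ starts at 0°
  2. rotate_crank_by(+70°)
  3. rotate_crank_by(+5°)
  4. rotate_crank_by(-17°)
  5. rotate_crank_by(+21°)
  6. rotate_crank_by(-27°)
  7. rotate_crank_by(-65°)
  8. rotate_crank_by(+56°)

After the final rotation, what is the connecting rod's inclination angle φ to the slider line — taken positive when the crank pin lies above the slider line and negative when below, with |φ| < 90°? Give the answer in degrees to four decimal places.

set_geometry: r = 10 mm, L = 213 mm, e = 5 mm; θ ← 0°
rotate_crank_by(+70°): θ ← 0° +70° = 70°
rotate_crank_by(+5°): θ ← 70° +5° = 75°
rotate_crank_by(-17°): θ ← 75° -17° = 58°
rotate_crank_by(+21°): θ ← 58° +21° = 79°
rotate_crank_by(-27°): θ ← 79° -27° = 52°
rotate_crank_by(-65°): θ ← 52° -65° = -13°
rotate_crank_by(+56°): θ ← -13° +56° = 43°
crank pin P = (r cos θ, r sin θ) = (7.313537, 6.819984)
h = r sin θ − e = 6.819984 − 5 = 1.819984
sin φ = h / L = 1.819984 / 213 = 0.00854452
φ = arcsin(0.00854452) = 0.489571°

0.4896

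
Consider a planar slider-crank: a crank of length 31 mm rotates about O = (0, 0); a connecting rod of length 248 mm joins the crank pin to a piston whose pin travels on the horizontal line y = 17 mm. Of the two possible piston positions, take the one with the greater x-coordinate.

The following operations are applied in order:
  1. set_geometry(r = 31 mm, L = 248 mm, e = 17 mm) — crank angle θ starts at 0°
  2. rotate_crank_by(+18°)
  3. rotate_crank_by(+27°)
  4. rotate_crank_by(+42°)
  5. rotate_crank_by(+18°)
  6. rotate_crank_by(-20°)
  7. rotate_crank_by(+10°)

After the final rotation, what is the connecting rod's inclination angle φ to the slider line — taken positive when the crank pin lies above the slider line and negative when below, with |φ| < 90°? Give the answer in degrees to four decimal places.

set_geometry: r = 31 mm, L = 248 mm, e = 17 mm; θ ← 0°
rotate_crank_by(+18°): θ ← 0° +18° = 18°
rotate_crank_by(+27°): θ ← 18° +27° = 45°
rotate_crank_by(+42°): θ ← 45° +42° = 87°
rotate_crank_by(+18°): θ ← 87° +18° = 105°
rotate_crank_by(-20°): θ ← 105° -20° = 85°
rotate_crank_by(+10°): θ ← 85° +10° = 95°
crank pin P = (r cos θ, r sin θ) = (-2.701828, 30.882036)
h = r sin θ − e = 30.882036 − 17 = 13.882036
sin φ = h / L = 13.882036 / 248 = 0.05597595
φ = arcsin(0.05597595) = 3.208863°

3.2089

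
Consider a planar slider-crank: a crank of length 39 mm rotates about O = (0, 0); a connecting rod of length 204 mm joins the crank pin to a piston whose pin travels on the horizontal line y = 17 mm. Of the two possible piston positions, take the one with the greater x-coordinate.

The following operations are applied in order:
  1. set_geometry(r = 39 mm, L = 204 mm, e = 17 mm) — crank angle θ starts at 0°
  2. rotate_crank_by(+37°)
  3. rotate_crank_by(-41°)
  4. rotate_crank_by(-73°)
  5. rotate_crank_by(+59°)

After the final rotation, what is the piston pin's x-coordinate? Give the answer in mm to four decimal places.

239.0120

set_geometry: r = 39 mm, L = 204 mm, e = 17 mm; θ ← 0°
rotate_crank_by(+37°): θ ← 0° +37° = 37°
rotate_crank_by(-41°): θ ← 37° -41° = -4°
rotate_crank_by(-73°): θ ← -4° -73° = -77°
rotate_crank_by(+59°): θ ← -77° +59° = -18°
crank pin P = (r cos θ, r sin θ) = (37.091204, -12.051663)
h = r sin θ − e = -12.051663 − 17 = -29.051663
x = r cos θ + √(L² − h²) = 37.091204 + √(41616.0 − 843.9991) = 37.091204 + 201.920779 = 239.011983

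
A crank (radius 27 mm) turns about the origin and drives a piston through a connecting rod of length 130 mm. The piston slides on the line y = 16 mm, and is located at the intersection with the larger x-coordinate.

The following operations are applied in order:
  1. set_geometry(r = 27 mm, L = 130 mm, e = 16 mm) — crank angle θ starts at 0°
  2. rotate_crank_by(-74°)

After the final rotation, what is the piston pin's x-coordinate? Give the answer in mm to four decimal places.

130.4863

set_geometry: r = 27 mm, L = 130 mm, e = 16 mm; θ ← 0°
rotate_crank_by(-74°): θ ← 0° -74° = -74°
crank pin P = (r cos θ, r sin θ) = (7.442209, -25.954066)
h = r sin θ − e = -25.954066 − 16 = -41.954066
x = r cos θ + √(L² − h²) = 7.442209 + √(16900.0 − 1760.1436) = 7.442209 + 123.044124 = 130.486332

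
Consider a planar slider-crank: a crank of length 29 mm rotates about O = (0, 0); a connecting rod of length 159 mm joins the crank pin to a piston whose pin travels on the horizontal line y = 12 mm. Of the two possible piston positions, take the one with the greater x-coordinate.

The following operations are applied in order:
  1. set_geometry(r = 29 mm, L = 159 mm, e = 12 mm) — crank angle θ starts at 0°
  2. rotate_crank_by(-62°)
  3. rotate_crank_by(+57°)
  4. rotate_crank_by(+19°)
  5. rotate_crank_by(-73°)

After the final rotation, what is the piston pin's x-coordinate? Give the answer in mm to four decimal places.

169.6051

set_geometry: r = 29 mm, L = 159 mm, e = 12 mm; θ ← 0°
rotate_crank_by(-62°): θ ← 0° -62° = -62°
rotate_crank_by(+57°): θ ← -62° +57° = -5°
rotate_crank_by(+19°): θ ← -5° +19° = 14°
rotate_crank_by(-73°): θ ← 14° -73° = -59°
crank pin P = (r cos θ, r sin θ) = (14.936104, -24.857852)
h = r sin θ − e = -24.857852 − 12 = -36.857852
x = r cos θ + √(L² − h²) = 14.936104 + √(25281.0 − 1358.5012) = 14.936104 + 154.668997 = 169.605102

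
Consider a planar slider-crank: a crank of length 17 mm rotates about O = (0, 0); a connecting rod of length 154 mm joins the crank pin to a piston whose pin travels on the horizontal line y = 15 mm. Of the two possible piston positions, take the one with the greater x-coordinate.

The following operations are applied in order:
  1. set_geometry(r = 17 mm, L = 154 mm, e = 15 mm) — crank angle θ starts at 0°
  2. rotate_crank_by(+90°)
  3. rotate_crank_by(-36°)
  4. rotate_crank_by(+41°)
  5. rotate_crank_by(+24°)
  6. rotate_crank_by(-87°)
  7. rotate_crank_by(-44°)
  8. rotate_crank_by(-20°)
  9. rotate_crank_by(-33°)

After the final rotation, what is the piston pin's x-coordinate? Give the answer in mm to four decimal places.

158.1527

set_geometry: r = 17 mm, L = 154 mm, e = 15 mm; θ ← 0°
rotate_crank_by(+90°): θ ← 0° +90° = 90°
rotate_crank_by(-36°): θ ← 90° -36° = 54°
rotate_crank_by(+41°): θ ← 54° +41° = 95°
rotate_crank_by(+24°): θ ← 95° +24° = 119°
rotate_crank_by(-87°): θ ← 119° -87° = 32°
rotate_crank_by(-44°): θ ← 32° -44° = -12°
rotate_crank_by(-20°): θ ← -12° -20° = -32°
rotate_crank_by(-33°): θ ← -32° -33° = -65°
crank pin P = (r cos θ, r sin θ) = (7.184510, -15.407232)
h = r sin θ − e = -15.407232 − 15 = -30.407232
x = r cos θ + √(L² − h²) = 7.184510 + √(23716.0 − 924.5998) = 7.184510 + 150.968209 = 158.152720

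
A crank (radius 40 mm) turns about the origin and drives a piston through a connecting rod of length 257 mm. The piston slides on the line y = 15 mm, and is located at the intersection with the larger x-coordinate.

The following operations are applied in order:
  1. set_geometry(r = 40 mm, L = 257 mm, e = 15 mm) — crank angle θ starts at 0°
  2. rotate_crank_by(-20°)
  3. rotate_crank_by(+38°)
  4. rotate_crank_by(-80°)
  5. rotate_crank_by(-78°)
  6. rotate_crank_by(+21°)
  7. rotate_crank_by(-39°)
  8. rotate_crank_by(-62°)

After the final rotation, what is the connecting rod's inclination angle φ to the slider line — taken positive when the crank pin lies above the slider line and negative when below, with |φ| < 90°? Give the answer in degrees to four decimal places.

2.3887

set_geometry: r = 40 mm, L = 257 mm, e = 15 mm; θ ← 0°
rotate_crank_by(-20°): θ ← 0° -20° = -20°
rotate_crank_by(+38°): θ ← -20° +38° = 18°
rotate_crank_by(-80°): θ ← 18° -80° = -62°
rotate_crank_by(-78°): θ ← -62° -78° = -140°
rotate_crank_by(+21°): θ ← -140° +21° = -119°
rotate_crank_by(-39°): θ ← -119° -39° = -158°
rotate_crank_by(-62°): θ ← -158° -62° = -220°
crank pin P = (r cos θ, r sin θ) = (-30.641778, 25.711504)
h = r sin θ − e = 25.711504 − 15 = 10.711504
sin φ = h / L = 10.711504 / 257 = 0.04167901
φ = arcsin(0.04167901) = 2.388723°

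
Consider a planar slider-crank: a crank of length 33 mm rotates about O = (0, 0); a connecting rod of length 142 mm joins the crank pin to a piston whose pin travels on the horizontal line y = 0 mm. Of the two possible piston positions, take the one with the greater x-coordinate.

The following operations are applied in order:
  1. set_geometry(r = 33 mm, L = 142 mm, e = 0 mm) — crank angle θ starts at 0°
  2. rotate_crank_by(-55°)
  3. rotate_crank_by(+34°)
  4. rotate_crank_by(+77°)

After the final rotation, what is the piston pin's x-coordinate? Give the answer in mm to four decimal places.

set_geometry: r = 33 mm, L = 142 mm, e = 0 mm; θ ← 0°
rotate_crank_by(-55°): θ ← 0° -55° = -55°
rotate_crank_by(+34°): θ ← -55° +34° = -21°
rotate_crank_by(+77°): θ ← -21° +77° = 56°
crank pin P = (r cos θ, r sin θ) = (18.453366, 27.358240)
h = r sin θ − e = 27.358240 − 0 = 27.358240
x = r cos θ + √(L² − h²) = 18.453366 + √(20164.0 − 748.4733) = 18.453366 + 139.339609 = 157.792975

157.7930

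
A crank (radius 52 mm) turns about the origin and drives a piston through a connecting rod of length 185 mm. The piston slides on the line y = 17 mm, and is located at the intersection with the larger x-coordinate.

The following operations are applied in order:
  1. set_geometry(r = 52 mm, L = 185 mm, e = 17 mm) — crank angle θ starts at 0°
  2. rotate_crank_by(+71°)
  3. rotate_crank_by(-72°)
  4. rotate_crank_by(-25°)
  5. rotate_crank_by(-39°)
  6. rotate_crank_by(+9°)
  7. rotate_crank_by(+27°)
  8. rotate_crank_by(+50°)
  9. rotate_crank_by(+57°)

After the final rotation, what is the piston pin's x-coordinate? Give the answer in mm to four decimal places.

192.6857

set_geometry: r = 52 mm, L = 185 mm, e = 17 mm; θ ← 0°
rotate_crank_by(+71°): θ ← 0° +71° = 71°
rotate_crank_by(-72°): θ ← 71° -72° = -1°
rotate_crank_by(-25°): θ ← -1° -25° = -26°
rotate_crank_by(-39°): θ ← -26° -39° = -65°
rotate_crank_by(+9°): θ ← -65° +9° = -56°
rotate_crank_by(+27°): θ ← -56° +27° = -29°
rotate_crank_by(+50°): θ ← -29° +50° = 21°
rotate_crank_by(+57°): θ ← 21° +57° = 78°
crank pin P = (r cos θ, r sin θ) = (10.811408, 50.863675)
h = r sin θ − e = 50.863675 − 17 = 33.863675
x = r cos θ + √(L² − h²) = 10.811408 + √(34225.0 − 1146.7485) = 10.811408 + 181.874274 = 192.685682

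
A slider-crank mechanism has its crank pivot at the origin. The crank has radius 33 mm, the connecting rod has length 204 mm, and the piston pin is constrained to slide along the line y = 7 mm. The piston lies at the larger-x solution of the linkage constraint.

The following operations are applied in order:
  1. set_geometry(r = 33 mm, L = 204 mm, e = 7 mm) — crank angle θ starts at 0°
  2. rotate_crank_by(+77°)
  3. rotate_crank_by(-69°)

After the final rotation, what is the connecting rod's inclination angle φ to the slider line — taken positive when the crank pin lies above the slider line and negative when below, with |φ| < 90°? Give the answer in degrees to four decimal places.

set_geometry: r = 33 mm, L = 204 mm, e = 7 mm; θ ← 0°
rotate_crank_by(+77°): θ ← 0° +77° = 77°
rotate_crank_by(-69°): θ ← 77° -69° = 8°
crank pin P = (r cos θ, r sin θ) = (32.678846, 4.592712)
h = r sin θ − e = 4.592712 − 7 = -2.407288
sin φ = h / L = -2.407288 / 204 = -0.01180043
φ = arcsin(-0.01180043) = -0.676131°

-0.6761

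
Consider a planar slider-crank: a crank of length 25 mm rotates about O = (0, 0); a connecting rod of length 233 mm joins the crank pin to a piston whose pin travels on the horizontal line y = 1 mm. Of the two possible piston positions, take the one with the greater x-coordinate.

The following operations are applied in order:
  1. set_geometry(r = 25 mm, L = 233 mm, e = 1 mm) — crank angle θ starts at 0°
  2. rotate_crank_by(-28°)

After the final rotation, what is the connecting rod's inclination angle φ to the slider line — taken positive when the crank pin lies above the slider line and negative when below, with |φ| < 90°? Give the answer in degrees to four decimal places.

-3.1336

set_geometry: r = 25 mm, L = 233 mm, e = 1 mm; θ ← 0°
rotate_crank_by(-28°): θ ← 0° -28° = -28°
crank pin P = (r cos θ, r sin θ) = (22.073690, -11.736789)
h = r sin θ − e = -11.736789 − 1 = -12.736789
sin φ = h / L = -12.736789 / 233 = -0.05466433
φ = arcsin(-0.05466433) = -3.133597°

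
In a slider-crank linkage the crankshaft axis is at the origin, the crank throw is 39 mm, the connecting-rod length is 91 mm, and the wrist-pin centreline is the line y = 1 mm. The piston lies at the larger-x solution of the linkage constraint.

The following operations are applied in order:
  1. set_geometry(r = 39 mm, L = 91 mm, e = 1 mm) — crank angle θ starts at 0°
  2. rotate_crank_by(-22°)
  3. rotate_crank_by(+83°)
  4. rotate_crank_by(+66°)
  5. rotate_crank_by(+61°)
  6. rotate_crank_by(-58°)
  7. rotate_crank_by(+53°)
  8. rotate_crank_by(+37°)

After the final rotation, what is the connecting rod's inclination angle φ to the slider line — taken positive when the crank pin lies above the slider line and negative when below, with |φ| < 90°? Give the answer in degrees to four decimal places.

set_geometry: r = 39 mm, L = 91 mm, e = 1 mm; θ ← 0°
rotate_crank_by(-22°): θ ← 0° -22° = -22°
rotate_crank_by(+83°): θ ← -22° +83° = 61°
rotate_crank_by(+66°): θ ← 61° +66° = 127°
rotate_crank_by(+61°): θ ← 127° +61° = 188°
rotate_crank_by(-58°): θ ← 188° -58° = 130°
rotate_crank_by(+53°): θ ← 130° +53° = 183°
rotate_crank_by(+37°): θ ← 183° +37° = 220°
crank pin P = (r cos θ, r sin θ) = (-29.875733, -25.068717)
h = r sin θ − e = -25.068717 − 1 = -26.068717
sin φ = h / L = -26.068717 / 91 = -0.28646942
φ = arcsin(-0.28646942) = -16.646703°

-16.6467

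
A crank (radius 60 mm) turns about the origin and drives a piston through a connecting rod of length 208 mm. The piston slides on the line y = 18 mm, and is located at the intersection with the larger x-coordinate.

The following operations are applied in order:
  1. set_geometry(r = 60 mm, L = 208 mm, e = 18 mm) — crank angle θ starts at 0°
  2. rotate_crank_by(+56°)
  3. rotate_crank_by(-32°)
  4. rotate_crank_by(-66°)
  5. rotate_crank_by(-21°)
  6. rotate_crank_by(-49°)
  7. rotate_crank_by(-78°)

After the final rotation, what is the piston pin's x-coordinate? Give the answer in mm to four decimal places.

148.7733

set_geometry: r = 60 mm, L = 208 mm, e = 18 mm; θ ← 0°
rotate_crank_by(+56°): θ ← 0° +56° = 56°
rotate_crank_by(-32°): θ ← 56° -32° = 24°
rotate_crank_by(-66°): θ ← 24° -66° = -42°
rotate_crank_by(-21°): θ ← -42° -21° = -63°
rotate_crank_by(-49°): θ ← -63° -49° = -112°
rotate_crank_by(-78°): θ ← -112° -78° = -190°
crank pin P = (r cos θ, r sin θ) = (-59.088465, 10.418891)
h = r sin θ − e = 10.418891 − 18 = -7.581109
x = r cos θ + √(L² − h²) = -59.088465 + √(43264.0 − 57.4732) = -59.088465 + 207.861797 = 148.773332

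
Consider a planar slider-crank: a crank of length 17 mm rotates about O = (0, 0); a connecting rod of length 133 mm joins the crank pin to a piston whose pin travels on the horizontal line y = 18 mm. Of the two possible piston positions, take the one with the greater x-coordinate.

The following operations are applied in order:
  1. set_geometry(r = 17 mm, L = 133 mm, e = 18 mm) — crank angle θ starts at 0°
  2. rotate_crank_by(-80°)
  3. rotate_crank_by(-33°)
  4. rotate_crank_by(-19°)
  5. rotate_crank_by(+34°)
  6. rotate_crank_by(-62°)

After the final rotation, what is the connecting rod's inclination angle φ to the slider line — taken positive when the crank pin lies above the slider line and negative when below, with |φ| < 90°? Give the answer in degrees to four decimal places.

set_geometry: r = 17 mm, L = 133 mm, e = 18 mm; θ ← 0°
rotate_crank_by(-80°): θ ← 0° -80° = -80°
rotate_crank_by(-33°): θ ← -80° -33° = -113°
rotate_crank_by(-19°): θ ← -113° -19° = -132°
rotate_crank_by(+34°): θ ← -132° +34° = -98°
rotate_crank_by(-62°): θ ← -98° -62° = -160°
crank pin P = (r cos θ, r sin θ) = (-15.974775, -5.814342)
h = r sin θ − e = -5.814342 − 18 = -23.814342
sin φ = h / L = -23.814342 / 133 = -0.17905521
φ = arcsin(-0.17905521) = -10.314733°

-10.3147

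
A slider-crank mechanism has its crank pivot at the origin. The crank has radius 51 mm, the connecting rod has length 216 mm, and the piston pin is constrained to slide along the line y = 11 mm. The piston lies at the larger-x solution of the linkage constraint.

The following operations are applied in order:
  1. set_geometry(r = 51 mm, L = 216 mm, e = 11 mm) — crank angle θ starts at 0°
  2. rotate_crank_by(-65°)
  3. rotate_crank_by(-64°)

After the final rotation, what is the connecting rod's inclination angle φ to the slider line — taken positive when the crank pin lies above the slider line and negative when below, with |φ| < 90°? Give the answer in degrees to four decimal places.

-13.5574

set_geometry: r = 51 mm, L = 216 mm, e = 11 mm; θ ← 0°
rotate_crank_by(-65°): θ ← 0° -65° = -65°
rotate_crank_by(-64°): θ ← -65° -64° = -129°
crank pin P = (r cos θ, r sin θ) = (-32.095340, -39.634444)
h = r sin θ − e = -39.634444 − 11 = -50.634444
sin φ = h / L = -50.634444 / 216 = -0.23441872
φ = arcsin(-0.23441872) = -13.557361°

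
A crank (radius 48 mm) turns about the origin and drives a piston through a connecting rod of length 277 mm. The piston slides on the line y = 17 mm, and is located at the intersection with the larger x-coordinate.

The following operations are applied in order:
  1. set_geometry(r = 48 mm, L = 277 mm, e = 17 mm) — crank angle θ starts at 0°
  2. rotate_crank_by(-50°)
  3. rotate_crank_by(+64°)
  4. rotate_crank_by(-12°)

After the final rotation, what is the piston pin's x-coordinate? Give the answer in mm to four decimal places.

set_geometry: r = 48 mm, L = 277 mm, e = 17 mm; θ ← 0°
rotate_crank_by(-50°): θ ← 0° -50° = -50°
rotate_crank_by(+64°): θ ← -50° +64° = 14°
rotate_crank_by(-12°): θ ← 14° -12° = 2°
crank pin P = (r cos θ, r sin θ) = (47.970760, 1.675176)
h = r sin θ − e = 1.675176 − 17 = -15.324824
x = r cos θ + √(L² − h²) = 47.970760 + √(76729.0 − 234.8502) = 47.970760 + 276.575758 = 324.546517

324.5465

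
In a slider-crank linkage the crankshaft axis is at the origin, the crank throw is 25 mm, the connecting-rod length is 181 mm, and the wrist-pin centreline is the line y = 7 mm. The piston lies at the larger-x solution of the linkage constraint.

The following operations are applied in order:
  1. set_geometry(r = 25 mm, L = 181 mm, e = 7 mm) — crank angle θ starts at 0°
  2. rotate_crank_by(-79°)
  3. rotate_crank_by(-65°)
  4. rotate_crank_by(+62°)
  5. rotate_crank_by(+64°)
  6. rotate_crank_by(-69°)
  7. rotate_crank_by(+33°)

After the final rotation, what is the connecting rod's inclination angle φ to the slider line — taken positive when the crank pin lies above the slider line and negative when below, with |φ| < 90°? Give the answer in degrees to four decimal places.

-8.6511

set_geometry: r = 25 mm, L = 181 mm, e = 7 mm; θ ← 0°
rotate_crank_by(-79°): θ ← 0° -79° = -79°
rotate_crank_by(-65°): θ ← -79° -65° = -144°
rotate_crank_by(+62°): θ ← -144° +62° = -82°
rotate_crank_by(+64°): θ ← -82° +64° = -18°
rotate_crank_by(-69°): θ ← -18° -69° = -87°
rotate_crank_by(+33°): θ ← -87° +33° = -54°
crank pin P = (r cos θ, r sin θ) = (14.694631, -20.225425)
h = r sin θ − e = -20.225425 − 7 = -27.225425
sin φ = h / L = -27.225425 / 181 = -0.15041671
φ = arcsin(-0.15041671) = -8.651076°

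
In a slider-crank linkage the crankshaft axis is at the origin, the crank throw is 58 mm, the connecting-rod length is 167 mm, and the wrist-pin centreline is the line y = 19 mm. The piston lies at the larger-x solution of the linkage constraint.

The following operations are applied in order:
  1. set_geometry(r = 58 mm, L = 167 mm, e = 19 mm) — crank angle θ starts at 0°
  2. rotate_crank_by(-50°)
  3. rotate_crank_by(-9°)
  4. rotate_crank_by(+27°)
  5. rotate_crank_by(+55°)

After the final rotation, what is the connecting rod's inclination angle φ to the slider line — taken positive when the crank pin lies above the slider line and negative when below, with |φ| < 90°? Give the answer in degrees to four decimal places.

set_geometry: r = 58 mm, L = 167 mm, e = 19 mm; θ ← 0°
rotate_crank_by(-50°): θ ← 0° -50° = -50°
rotate_crank_by(-9°): θ ← -50° -9° = -59°
rotate_crank_by(+27°): θ ← -59° +27° = -32°
rotate_crank_by(+55°): θ ← -32° +55° = 23°
crank pin P = (r cos θ, r sin θ) = (53.389282, 22.662405)
h = r sin θ − e = 22.662405 − 19 = 3.662405
sin φ = h / L = 3.662405 / 167 = 0.02193057
φ = arcsin(0.02193057) = 1.256630°

1.2566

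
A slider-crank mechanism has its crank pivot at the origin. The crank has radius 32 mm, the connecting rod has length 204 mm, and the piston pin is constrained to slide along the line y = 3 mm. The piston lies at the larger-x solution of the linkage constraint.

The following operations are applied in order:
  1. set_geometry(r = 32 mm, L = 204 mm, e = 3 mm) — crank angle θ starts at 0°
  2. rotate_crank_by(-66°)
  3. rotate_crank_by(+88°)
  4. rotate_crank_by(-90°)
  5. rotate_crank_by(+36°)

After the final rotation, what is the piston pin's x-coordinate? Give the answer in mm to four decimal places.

set_geometry: r = 32 mm, L = 204 mm, e = 3 mm; θ ← 0°
rotate_crank_by(-66°): θ ← 0° -66° = -66°
rotate_crank_by(+88°): θ ← -66° +88° = 22°
rotate_crank_by(-90°): θ ← 22° -90° = -68°
rotate_crank_by(+36°): θ ← -68° +36° = -32°
crank pin P = (r cos θ, r sin θ) = (27.137539, -16.957416)
h = r sin θ − e = -16.957416 − 3 = -19.957416
x = r cos θ + √(L² − h²) = 27.137539 + √(41616.0 − 398.2985) = 27.137539 + 203.021431 = 230.158970

230.1590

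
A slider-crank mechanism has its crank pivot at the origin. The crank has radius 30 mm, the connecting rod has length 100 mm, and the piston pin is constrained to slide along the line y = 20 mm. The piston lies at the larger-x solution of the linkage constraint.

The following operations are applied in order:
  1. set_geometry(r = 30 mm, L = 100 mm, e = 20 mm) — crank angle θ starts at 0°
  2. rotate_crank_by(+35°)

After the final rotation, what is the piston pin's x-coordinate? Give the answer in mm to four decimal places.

124.5356

set_geometry: r = 30 mm, L = 100 mm, e = 20 mm; θ ← 0°
rotate_crank_by(+35°): θ ← 0° +35° = 35°
crank pin P = (r cos θ, r sin θ) = (24.574561, 17.207293)
h = r sin θ − e = 17.207293 − 20 = -2.792707
x = r cos θ + √(L² − h²) = 24.574561 + √(10000.0 − 7.7992) = 24.574561 + 99.960996 = 124.535558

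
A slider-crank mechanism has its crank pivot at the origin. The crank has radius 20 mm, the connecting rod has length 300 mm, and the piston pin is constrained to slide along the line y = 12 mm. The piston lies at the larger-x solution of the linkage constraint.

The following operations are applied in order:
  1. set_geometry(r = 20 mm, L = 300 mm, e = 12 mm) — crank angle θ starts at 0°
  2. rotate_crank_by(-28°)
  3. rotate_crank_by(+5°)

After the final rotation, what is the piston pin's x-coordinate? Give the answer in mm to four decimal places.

317.7550

set_geometry: r = 20 mm, L = 300 mm, e = 12 mm; θ ← 0°
rotate_crank_by(-28°): θ ← 0° -28° = -28°
rotate_crank_by(+5°): θ ← -28° +5° = -23°
crank pin P = (r cos θ, r sin θ) = (18.410097, -7.814623)
h = r sin θ − e = -7.814623 − 12 = -19.814623
x = r cos θ + √(L² − h²) = 18.410097 + √(90000.0 − 392.6193) = 18.410097 + 299.344919 = 317.755016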